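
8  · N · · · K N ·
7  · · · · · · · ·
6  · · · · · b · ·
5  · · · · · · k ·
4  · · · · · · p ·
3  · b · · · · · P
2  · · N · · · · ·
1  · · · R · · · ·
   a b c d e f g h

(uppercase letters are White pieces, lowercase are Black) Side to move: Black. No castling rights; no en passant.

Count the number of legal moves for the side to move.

24

Black to move; king on g5.
In check: no.
Legal moves: Bh8, Bd8, Bg7+, Be7+, Be5, Bd4, Bc3, Bb2, Ba1, Kg6, Kh5, Kf5, Kh4, Kf4, Bxg8, Bf7, Be6, Bd5, Bc4, Ba4, Bxc2, Ba2, gxh3, g3.
Count: 24.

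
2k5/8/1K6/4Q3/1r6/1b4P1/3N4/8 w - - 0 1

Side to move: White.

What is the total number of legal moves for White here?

6

White to move; king on b6.
In check: yes, from the black rook on b4.
Legal moves: Ka7, Kc6, Ka6, Kc5, Ka5, Qb5.
Count: 6.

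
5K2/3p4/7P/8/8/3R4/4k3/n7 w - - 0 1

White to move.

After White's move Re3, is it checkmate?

After Re3: black king on e2; in check: yes, from the white rook on e3.
Black has 5 legal replies: Kxe3, Kf2, Kd2, Kf1, Kd1.
In check but a legal move exists → not checkmate.

no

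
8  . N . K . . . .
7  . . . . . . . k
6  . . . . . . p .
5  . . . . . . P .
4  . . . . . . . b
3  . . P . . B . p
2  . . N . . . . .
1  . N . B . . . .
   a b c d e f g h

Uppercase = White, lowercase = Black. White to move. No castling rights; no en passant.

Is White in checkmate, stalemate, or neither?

neither

White to move; white king on d8.
In check: no.
Legal moves for White include: Ke8, Kc8, Ke7, Kd7, Kc7, Nd7, Nc6, Na6, Ba8, Bb7, Bc6, Bh5, Bd5, Bg4, Be4, Bg2, Bfe2, Bh1, ... (list truncated; more exist).
White has legal moves and is not in check → neither.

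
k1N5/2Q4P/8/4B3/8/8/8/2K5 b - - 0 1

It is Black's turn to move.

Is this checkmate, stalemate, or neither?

stalemate

Black to move; black king on a8.
In check: no.
King squares — a7: attacked by Qc7; b7: attacked by Qc7; b8: attacked by Qc7.
Legal moves for Black: none.
Not in check and no legal moves → stalemate.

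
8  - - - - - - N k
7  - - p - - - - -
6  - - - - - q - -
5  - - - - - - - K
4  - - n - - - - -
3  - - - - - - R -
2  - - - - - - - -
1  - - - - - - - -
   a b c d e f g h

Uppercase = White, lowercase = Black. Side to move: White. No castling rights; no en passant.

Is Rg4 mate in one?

After Rg4: black king on h8; in check: no.
Black is not in check, so this cannot be checkmate.

no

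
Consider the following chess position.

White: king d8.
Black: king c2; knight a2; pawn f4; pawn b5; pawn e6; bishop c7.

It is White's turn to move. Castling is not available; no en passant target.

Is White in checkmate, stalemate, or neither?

neither

White to move; white king on d8.
In check: yes, from the black bishop on c7.
Legal moves for White: Ke8, Kc8, Ke7, Kd7, Kxc7.
White is in check but has 5 legal moves → neither.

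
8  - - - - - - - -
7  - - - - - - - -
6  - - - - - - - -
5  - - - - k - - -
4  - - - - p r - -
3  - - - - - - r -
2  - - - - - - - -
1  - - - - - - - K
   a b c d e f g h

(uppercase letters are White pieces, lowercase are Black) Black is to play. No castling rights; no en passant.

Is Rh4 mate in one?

After Rh4: white king on h1; in check: yes, from the black rook on h4.
King squares — g1: attacked by Rg3; g2: attacked by Rg3; h2: attacked by Rh4.
White has no legal moves → checkmate.

yes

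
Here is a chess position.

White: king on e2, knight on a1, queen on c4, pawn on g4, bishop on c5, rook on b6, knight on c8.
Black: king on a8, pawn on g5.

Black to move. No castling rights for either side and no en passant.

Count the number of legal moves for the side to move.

0

Black to move; king on a8.
In check: no.
Legal moves: none.
Count: 0.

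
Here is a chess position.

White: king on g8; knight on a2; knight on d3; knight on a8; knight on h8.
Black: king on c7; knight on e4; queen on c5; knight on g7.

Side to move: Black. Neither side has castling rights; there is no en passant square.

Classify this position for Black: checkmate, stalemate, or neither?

Black to move; black king on c7.
In check: yes, from the white knight on a8.
Legal moves for Black: Kd8, Kc8, Kb8, Kd7, Kb7, Kd6, Kc6.
Black is in check but has 7 legal moves → neither.

neither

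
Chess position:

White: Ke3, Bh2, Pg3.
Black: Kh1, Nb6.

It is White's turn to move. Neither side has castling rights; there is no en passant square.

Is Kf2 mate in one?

After Kf2: black king on h1; in check: no.
Black is not in check, so this cannot be checkmate.

no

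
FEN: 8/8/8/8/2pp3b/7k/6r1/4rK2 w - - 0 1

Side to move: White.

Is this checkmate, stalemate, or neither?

checkmate

White to move; white king on f1.
In check: yes, from the black rook on e1.
King squares — e1: attacked by Bh4; g1: attacked by Re1; e2: attacked by Re1; f2: attacked by Rg2; g2: attacked by Kh3.
Legal moves for White: none.
In check with no legal moves → checkmate.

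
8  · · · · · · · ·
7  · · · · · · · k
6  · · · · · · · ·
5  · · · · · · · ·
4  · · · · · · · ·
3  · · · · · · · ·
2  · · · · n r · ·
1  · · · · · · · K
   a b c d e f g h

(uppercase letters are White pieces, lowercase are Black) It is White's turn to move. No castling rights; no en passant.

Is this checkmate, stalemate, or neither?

White to move; white king on h1.
In check: no.
King squares — g1: attacked by Ne2; g2: attacked by Rf2; h2: attacked by Rf2.
Legal moves for White: none.
Not in check and no legal moves → stalemate.

stalemate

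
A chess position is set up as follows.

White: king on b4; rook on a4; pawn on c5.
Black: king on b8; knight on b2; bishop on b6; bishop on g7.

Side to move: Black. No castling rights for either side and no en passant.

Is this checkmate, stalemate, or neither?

neither

Black to move; black king on b8.
In check: no.
Legal moves for Black include: Kc8, Kc7, Kb7, Bh8, Bf8, Bh6, Bf6, Be5, Bd4, Bc3+, Bd8, Bc7, Ba7, Bxc5+, Ba5+, Nc4, Nxa4, Nd3+, ... (list truncated; more exist).
Black has legal moves and is not in check → neither.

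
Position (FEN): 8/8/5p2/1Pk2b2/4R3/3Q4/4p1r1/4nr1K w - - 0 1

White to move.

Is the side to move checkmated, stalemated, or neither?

checkmate

White to move; white king on h1.
In check: yes, from the black rook on f1.
King squares — g1: attacked by Rf1; g2: attacked by Ne1; h2: attacked by Rg2.
Legal moves for White: none.
In check with no legal moves → checkmate.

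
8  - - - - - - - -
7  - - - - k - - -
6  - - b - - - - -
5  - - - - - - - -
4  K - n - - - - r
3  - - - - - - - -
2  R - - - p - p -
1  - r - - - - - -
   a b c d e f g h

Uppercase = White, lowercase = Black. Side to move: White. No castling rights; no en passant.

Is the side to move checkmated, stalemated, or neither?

White to move; white king on a4.
In check: yes, from the black bishop on c6.
King squares — a3: attacked by Nc4; b3: attacked by Rb1; b4: attacked by Rb1; a5: attacked by Nc4; b5: attacked by Rb1.
Legal moves for White: none.
In check with no legal moves → checkmate.

checkmate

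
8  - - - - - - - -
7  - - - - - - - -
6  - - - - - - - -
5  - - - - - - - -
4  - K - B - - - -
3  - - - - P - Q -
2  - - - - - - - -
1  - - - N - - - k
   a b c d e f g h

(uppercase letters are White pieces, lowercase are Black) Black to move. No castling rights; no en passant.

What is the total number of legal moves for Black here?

Black to move; king on h1.
In check: no.
Legal moves: none.
Count: 0.

0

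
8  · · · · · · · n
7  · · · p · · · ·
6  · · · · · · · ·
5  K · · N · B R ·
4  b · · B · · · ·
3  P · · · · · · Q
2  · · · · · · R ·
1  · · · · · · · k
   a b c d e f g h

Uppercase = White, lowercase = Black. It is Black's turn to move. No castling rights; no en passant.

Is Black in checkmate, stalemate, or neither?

Black to move; black king on h1.
In check: yes, from the white queen on h3.
King squares — g1: attacked by Rg2; g2: attacked by Qh3; h2: attacked by Rg2.
Legal moves for Black: none.
In check with no legal moves → checkmate.

checkmate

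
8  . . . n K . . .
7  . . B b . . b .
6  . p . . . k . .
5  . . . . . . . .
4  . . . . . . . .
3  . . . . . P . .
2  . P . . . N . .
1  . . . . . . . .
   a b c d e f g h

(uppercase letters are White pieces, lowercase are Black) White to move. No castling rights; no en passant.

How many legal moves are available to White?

White to move; king on e8.
In check: yes, from the black bishop on d7.
Legal moves: Kxd8, Kxd7.
Count: 2.

2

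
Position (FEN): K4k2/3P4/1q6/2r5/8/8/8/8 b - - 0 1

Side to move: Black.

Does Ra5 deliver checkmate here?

yes

After Ra5: white king on a8; in check: yes, from the black rook on a5.
King squares — a7: attacked by Ra5; b7: attacked by Qb6; b8: attacked by Qb6.
White has no legal moves → checkmate.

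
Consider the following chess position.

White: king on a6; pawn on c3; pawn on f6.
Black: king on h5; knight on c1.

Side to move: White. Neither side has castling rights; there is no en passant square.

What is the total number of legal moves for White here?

White to move; king on a6.
In check: no.
Legal moves: Kb7, Ka7, Kb6, Kb5, Ka5, f7, c4.
Count: 7.

7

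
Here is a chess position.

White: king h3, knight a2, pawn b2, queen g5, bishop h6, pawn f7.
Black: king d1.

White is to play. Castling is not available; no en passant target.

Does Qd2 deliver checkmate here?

After Qd2: black king on d1; in check: yes, from the white queen on d2.
King squares — c1: attacked by Na2; e1: attacked by Qd2; c2: attacked by Qd2; d2: attacked by Bh6; e2: attacked by Qd2.
Black has no legal moves → checkmate.

yes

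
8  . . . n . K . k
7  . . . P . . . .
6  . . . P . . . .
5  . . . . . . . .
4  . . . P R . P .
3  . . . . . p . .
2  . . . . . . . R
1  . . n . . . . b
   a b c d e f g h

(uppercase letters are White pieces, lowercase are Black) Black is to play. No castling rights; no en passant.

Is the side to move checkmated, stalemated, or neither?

checkmate

Black to move; black king on h8.
In check: yes, from the white rook on h2.
King squares — g7: attacked by Kf8; h7: attacked by Rh2; g8: attacked by Kf8.
Legal moves for Black: none.
In check with no legal moves → checkmate.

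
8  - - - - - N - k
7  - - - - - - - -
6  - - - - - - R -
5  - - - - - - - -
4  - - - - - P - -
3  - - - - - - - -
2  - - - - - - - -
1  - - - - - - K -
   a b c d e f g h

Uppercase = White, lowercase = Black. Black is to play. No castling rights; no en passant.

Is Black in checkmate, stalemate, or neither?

stalemate

Black to move; black king on h8.
In check: no.
King squares — g7: attacked by Rg6; h7: attacked by Nf8; g8: attacked by Rg6.
Legal moves for Black: none.
Not in check and no legal moves → stalemate.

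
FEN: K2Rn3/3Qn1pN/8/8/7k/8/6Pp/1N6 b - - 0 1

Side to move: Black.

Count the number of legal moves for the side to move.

Black to move; king on h4.
In check: no.
Legal moves: Nc7+, Nf6, Nd6, Ng8, Nc8, Ng6, Nc6, Nf5, Nd5, Kh5, Kg3, g6, h1=Q, h1=R, h1=B, h1=N, g5.
Count: 17.

17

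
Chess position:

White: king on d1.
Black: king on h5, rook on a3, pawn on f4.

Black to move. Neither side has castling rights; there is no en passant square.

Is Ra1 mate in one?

no

After Ra1: white king on d1; in check: yes, from the black rook on a1.
White has 3 legal replies: Ke2, Kd2, Kc2.
In check but a legal move exists → not checkmate.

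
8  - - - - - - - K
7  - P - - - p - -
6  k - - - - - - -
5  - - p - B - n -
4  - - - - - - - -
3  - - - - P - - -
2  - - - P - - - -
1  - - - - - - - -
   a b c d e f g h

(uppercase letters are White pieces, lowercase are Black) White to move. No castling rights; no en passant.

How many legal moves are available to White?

White to move; king on h8.
In check: no.
Legal moves: Kg8, Kg7, Bb8, Bg7, Bc7, Bf6, Bd6, Bf4, Bd4, Bg3, Bc3, Bh2, Bb2, Ba1, b8=Q, b8=R, b8=B, b8=N+, e4, d3, d4.
Count: 21.

21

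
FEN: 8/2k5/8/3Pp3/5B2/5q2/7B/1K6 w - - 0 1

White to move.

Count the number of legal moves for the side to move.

White to move; king on b1.
In check: no.
Legal moves: Bh6, Bg5, Bxe5+, Bfg3, Be3, Bd2, Bc1, Bhg3, Bg1, Kc2, Kb2, Ka2, Kc1, Ka1, d6+.
Count: 15.

15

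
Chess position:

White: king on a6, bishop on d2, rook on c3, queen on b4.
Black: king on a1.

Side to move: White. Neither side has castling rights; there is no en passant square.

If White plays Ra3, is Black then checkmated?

After Ra3: black king on a1; in check: yes, from the white rook on a3.
King squares — b1: attacked by Qb4; a2: attacked by Ra3; b2: attacked by Qb4.
Black has no legal moves → checkmate.

yes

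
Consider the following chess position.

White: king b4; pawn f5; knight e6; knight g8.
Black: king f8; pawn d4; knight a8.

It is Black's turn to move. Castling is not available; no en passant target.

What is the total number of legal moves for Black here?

Black to move; king on f8.
In check: yes, from the white knight on e6.
Legal moves: Kxg8, Ke8, Kf7.
Count: 3.

3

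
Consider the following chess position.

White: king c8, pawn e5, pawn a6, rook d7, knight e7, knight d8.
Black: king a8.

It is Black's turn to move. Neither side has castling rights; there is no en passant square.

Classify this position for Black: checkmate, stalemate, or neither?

Black to move; black king on a8.
In check: no.
King squares — a7: attacked by Rd7; b7: attacked by Pa6; b8: attacked by Kc8.
Legal moves for Black: none.
Not in check and no legal moves → stalemate.

stalemate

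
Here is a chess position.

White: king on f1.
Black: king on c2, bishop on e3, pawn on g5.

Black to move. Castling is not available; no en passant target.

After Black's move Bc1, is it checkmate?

no

After Bc1: white king on f1; in check: no.
White is not in check, so this cannot be checkmate.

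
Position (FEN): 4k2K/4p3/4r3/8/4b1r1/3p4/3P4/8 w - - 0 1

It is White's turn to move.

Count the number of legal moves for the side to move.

0

White to move; king on h8.
In check: no.
Legal moves: none.
Count: 0.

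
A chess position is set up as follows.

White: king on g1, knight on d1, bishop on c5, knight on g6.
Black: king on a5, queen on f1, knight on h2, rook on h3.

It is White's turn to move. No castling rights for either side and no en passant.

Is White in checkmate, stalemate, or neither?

White to move; white king on g1.
In check: yes, from the black queen on f1.
King squares — f1: attacked by Nh2; h1: attacked by Qf1; f2: attacked by Qf1; g2: attacked by Qf1; h2: attacked by Rh3.
Legal moves for White: none.
In check with no legal moves → checkmate.

checkmate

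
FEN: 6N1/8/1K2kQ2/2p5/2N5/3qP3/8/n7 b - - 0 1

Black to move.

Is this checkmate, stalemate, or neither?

neither

Black to move; black king on e6.
In check: yes, from the white queen on f6.
King squares — d5: available; e5: attacked by Nc4; f5: attacked by Qf6; d6: attacked by Nc4; f6: attacked by Ng8; d7: available; e7: attacked by Qf6; f7: attacked by Qf6.
Legal moves for Black: Kd7, Kd5.
Black is in check but has 2 legal moves → neither.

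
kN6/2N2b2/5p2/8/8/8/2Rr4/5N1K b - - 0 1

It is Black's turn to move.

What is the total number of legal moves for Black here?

3

Black to move; king on a8.
In check: yes, from the white knight on c7.
Legal moves: Kxb8, Kb7, Ka7.
Count: 3.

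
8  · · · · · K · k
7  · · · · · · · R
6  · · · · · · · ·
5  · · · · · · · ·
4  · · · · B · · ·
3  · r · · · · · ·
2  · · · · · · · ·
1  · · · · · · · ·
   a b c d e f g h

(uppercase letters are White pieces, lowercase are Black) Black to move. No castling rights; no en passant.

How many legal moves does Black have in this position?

0

Black to move; king on h8.
In check: yes, from the white rook on h7.
Legal moves: none.
Count: 0.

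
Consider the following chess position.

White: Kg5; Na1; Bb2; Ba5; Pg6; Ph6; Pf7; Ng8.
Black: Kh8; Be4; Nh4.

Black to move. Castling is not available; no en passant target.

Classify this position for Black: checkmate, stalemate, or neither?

checkmate

Black to move; black king on h8.
In check: yes, from the white bishop on b2.
King squares — g7: attacked by Bb2; h7: attacked by Pg6; g8: attacked by Pf7.
Legal moves for Black: none.
In check with no legal moves → checkmate.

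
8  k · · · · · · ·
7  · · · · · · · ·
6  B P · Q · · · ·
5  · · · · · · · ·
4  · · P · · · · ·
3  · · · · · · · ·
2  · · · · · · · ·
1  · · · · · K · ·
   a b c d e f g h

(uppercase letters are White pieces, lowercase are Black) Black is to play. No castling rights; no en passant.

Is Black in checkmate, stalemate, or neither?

Black to move; black king on a8.
In check: no.
King squares — a7: attacked by Pb6; b7: attacked by Ba6; b8: attacked by Qd6.
Legal moves for Black: none.
Not in check and no legal moves → stalemate.

stalemate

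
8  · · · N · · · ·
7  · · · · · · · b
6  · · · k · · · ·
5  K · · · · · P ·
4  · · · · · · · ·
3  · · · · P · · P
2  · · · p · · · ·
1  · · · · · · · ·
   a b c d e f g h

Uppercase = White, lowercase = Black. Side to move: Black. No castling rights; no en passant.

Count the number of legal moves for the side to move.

Black to move; king on d6.
In check: no.
Legal moves: Bg8, Bg6, Bf5, Be4, Bd3, Bc2, Bb1, Ke7, Kd7, Kc7, Ke5, Kd5, Kc5, d1=Q, d1=R, d1=B, d1=N.
Count: 17.

17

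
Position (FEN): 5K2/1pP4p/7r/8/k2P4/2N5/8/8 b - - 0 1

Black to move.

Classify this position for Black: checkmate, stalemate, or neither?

Black to move; black king on a4.
In check: yes, from the white knight on c3.
King squares — a3: available; b3: available; b4: available; a5: available; b5: attacked by Nc3.
Legal moves for Black: Ka5, Kb4, Kb3, Ka3.
Black is in check but has 4 legal moves → neither.

neither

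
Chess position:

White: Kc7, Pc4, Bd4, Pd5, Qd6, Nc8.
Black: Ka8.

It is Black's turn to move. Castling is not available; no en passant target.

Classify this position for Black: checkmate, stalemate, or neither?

Black to move; black king on a8.
In check: no.
King squares — a7: attacked by Bd4; b7: attacked by Kc7; b8: attacked by Kc7.
Legal moves for Black: none.
Not in check and no legal moves → stalemate.

stalemate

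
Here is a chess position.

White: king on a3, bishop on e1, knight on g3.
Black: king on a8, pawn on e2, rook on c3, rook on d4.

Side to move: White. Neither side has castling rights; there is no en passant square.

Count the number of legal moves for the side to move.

3

White to move; king on a3.
In check: yes, from the black rook on c3.
Legal moves: Kb2, Ka2, Bxc3.
Count: 3.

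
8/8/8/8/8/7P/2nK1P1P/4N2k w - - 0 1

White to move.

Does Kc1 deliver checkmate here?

After Kc1: black king on h1; in check: no.
Black is not in check, so this cannot be checkmate.

no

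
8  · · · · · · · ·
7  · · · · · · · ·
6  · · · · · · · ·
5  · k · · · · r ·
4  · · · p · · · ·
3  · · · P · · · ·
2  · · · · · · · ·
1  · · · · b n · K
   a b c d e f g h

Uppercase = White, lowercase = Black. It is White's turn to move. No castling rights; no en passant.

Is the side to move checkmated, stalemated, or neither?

White to move; white king on h1.
In check: no.
King squares — g1: attacked by Rg5; g2: attacked by Rg5; h2: attacked by Nf1.
Legal moves for White: none.
Not in check and no legal moves → stalemate.

stalemate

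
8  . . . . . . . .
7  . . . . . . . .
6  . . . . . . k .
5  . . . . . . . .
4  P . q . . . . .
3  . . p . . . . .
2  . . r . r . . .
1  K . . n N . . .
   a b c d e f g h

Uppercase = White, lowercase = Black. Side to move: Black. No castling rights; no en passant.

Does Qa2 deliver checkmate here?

yes

After Qa2: white king on a1; in check: yes, from the black queen on a2.
King squares — b1: attacked by Qa2; a2: attacked by Rc2; b2: attacked by Nd1.
White has no legal moves → checkmate.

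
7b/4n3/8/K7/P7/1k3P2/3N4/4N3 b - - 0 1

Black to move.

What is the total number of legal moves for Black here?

Black to move; king on b3.
In check: yes, from the white knight on d2.
Legal moves: Kc3, Ka3, Kb2, Ka2.
Count: 4.

4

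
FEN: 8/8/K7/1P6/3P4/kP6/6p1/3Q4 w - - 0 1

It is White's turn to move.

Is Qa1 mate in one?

no

After Qa1: black king on a3; in check: yes, from the white queen on a1.
Black has 2 legal replies: Kb4, Kxb3.
In check but a legal move exists → not checkmate.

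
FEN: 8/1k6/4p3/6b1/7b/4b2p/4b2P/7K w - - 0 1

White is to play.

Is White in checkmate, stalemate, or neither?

White to move; white king on h1.
In check: no.
King squares — g1: attacked by Be3; g2: attacked by Ph3; h2: own pawn.
Legal moves for White: none.
Not in check and no legal moves → stalemate.

stalemate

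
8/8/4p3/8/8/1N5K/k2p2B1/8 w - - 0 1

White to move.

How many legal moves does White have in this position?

White to move; king on h3.
In check: no.
Legal moves: Kh4, Kg4, Kg3, Kh2, Nc5, Na5, Nd4, Nxd2, Nc1+, Na1, Ba8, Bb7, Bc6, Bd5, Be4, Bf3, Bh1, Bf1.
Count: 18.

18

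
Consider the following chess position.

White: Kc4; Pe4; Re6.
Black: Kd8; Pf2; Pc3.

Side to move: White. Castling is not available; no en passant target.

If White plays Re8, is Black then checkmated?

After Re8: black king on d8; in check: yes, from the white rook on e8.
Black has 3 legal replies: Kxe8, Kd7, Kc7.
In check but a legal move exists → not checkmate.

no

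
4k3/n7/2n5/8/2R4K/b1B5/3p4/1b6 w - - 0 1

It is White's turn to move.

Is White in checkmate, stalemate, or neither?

White to move; white king on h4.
In check: no.
Legal moves for White include: Kh5, Kg5, Kg4, Kh3, Kg3, Rxc6, Rc5, Rg4, Rf4, Re4+, Rd4, Rb4, Ra4, Bh8, Bg7, Bf6, Be5, Ba5, ... (list truncated; more exist).
White has legal moves and is not in check → neither.

neither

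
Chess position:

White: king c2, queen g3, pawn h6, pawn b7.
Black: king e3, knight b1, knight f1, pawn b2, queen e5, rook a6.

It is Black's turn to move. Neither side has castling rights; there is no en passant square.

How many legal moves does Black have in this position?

Black to move; king on e3.
In check: yes, from the white queen on g3.
Legal moves: Ke4, Kd4, Ke2, Qxg3, Nxg3.
Count: 5.

5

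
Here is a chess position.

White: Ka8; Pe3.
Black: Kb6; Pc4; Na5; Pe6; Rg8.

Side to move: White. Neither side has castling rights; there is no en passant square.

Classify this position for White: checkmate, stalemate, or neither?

White to move; white king on a8.
In check: yes, from the black rook on g8.
King squares — a7: attacked by Kb6; b7: attacked by Na5; b8: attacked by Rg8.
Legal moves for White: none.
In check with no legal moves → checkmate.

checkmate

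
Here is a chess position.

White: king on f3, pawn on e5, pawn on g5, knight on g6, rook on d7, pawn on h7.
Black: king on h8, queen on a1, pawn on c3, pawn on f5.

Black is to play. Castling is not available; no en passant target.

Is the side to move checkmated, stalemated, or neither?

Black to move; black king on h8.
In check: yes, from the white knight on g6.
King squares — g7: attacked by Rd7; h7: attacked by Rd7; g8: attacked by Ph7.
Legal moves for Black: none.
In check with no legal moves → checkmate.

checkmate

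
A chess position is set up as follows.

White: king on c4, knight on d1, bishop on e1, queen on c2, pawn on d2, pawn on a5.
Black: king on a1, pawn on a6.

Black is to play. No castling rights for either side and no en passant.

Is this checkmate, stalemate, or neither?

Black to move; black king on a1.
In check: no.
King squares — b1: attacked by Qc2; a2: attacked by Qc2; b2: attacked by Nd1.
Legal moves for Black: none.
Not in check and no legal moves → stalemate.

stalemate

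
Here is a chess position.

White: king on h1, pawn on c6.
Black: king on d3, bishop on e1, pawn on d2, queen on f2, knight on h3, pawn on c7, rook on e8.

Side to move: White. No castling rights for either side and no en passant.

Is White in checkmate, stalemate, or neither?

stalemate

White to move; white king on h1.
In check: no.
King squares — g1: attacked by Qf2; g2: attacked by Qf2; h2: attacked by Qf2.
Legal moves for White: none.
Not in check and no legal moves → stalemate.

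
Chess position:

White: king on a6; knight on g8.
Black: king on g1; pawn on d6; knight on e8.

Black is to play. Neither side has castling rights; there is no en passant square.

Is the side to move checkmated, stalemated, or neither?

Black to move; black king on g1.
In check: no.
Legal moves for Black: Ng7, Nc7+, Nf6, Kh2, Kg2, Kf2, Kh1, Kf1, d5.
Black has 9 legal moves and is not in check → neither.

neither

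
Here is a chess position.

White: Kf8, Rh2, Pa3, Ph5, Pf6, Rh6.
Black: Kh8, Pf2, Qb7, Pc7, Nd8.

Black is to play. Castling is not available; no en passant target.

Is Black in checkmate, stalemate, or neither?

Black to move; black king on h8.
In check: yes, from the white rook on h6.
King squares — g7: attacked by Pf6; h7: attacked by Rh6; g8: attacked by Kf8.
Legal moves for Black: none.
In check with no legal moves → checkmate.

checkmate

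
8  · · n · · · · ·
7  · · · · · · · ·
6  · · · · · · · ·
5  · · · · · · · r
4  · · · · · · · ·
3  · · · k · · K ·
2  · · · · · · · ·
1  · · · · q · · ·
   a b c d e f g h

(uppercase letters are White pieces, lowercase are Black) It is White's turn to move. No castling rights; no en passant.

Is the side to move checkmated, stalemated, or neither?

White to move; white king on g3.
In check: yes, from the black queen on e1.
King squares — f2: attacked by Qe1; g2: available; h2: attacked by Rh5; f3: available; h3: attacked by Rh5; f4: available; g4: available; h4: attacked by Qe1.
Legal moves for White: Kg4, Kf4, Kf3, Kg2.
White is in check but has 4 legal moves → neither.

neither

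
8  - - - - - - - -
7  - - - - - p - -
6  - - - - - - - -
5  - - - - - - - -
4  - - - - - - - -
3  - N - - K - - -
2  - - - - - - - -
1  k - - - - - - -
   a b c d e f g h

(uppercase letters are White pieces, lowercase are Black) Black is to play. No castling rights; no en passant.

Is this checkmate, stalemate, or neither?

neither

Black to move; black king on a1.
In check: yes, from the white knight on b3.
Legal moves for Black: Kb2, Ka2, Kb1.
Black is in check but has 3 legal moves → neither.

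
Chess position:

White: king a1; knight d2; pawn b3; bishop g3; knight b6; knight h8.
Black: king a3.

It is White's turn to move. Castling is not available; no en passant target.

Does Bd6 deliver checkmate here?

yes

After Bd6: black king on a3; in check: yes, from the white bishop on d6.
King squares — a2: attacked by Ka1; b2: attacked by Ka1; b3: attacked by Nd2; a4: attacked by Pb3; b4: attacked by Bd6.
Black has no legal moves → checkmate.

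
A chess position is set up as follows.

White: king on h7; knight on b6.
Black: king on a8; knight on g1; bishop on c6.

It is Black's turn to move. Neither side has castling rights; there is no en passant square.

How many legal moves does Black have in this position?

Black to move; king on a8.
In check: yes, from the white knight on b6.
Legal moves: Kb8, Kb7, Ka7.
Count: 3.

3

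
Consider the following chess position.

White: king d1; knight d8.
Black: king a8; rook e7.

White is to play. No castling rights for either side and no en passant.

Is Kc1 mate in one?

no

After Kc1: black king on a8; in check: no.
Black is not in check, so this cannot be checkmate.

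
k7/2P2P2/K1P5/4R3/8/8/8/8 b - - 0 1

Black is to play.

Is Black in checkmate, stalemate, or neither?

stalemate

Black to move; black king on a8.
In check: no.
King squares — a7: attacked by Ka6; b7: attacked by Ka6; b8: attacked by Pc7.
Legal moves for Black: none.
Not in check and no legal moves → stalemate.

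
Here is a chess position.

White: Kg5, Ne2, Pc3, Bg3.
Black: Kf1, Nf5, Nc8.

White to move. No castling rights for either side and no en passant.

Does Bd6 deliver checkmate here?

After Bd6: black king on f1; in check: no.
Black is not in check, so this cannot be checkmate.

no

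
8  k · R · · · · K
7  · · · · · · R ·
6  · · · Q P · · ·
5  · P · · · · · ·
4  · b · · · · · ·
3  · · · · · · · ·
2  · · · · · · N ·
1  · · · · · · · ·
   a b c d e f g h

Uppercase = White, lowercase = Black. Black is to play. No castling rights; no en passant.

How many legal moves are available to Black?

Black to move; king on a8.
In check: yes, from the white rook on c8.
Legal moves: none.
Count: 0.

0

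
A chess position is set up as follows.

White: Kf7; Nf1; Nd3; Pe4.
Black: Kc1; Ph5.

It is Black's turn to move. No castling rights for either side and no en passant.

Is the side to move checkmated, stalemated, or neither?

neither

Black to move; black king on c1.
In check: yes, from the white knight on d3.
King squares — b1: available; d1: available; b2: attacked by Nd3; c2: available; d2: attacked by Nf1.
Legal moves for Black: Kc2, Kd1, Kb1.
Black is in check but has 3 legal moves → neither.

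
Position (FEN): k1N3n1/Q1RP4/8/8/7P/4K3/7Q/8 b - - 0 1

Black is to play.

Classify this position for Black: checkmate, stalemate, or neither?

Black to move; black king on a8.
In check: yes, from the white queen on a7.
King squares — a7: attacked by Rc7; b7: attacked by Qa7; b8: attacked by Qa7.
Legal moves for Black: none.
In check with no legal moves → checkmate.

checkmate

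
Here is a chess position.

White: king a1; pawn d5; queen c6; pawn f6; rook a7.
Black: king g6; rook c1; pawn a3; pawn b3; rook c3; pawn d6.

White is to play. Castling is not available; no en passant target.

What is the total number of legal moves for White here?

White to move; king on a1.
In check: yes, from the black rook on c1.
Legal moves: none.
Count: 0.

0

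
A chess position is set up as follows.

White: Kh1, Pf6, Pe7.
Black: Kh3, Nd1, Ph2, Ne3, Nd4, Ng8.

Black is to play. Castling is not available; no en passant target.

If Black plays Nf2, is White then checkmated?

After Nf2: white king on h1; in check: yes, from the black knight on f2.
King squares — g1: attacked by Ph2; g2: attacked by Ne3; h2: attacked by Kh3.
White has no legal moves → checkmate.

yes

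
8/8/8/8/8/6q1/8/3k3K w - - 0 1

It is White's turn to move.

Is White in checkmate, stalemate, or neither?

White to move; white king on h1.
In check: no.
King squares — g1: attacked by Qg3; g2: attacked by Qg3; h2: attacked by Qg3.
Legal moves for White: none.
Not in check and no legal moves → stalemate.

stalemate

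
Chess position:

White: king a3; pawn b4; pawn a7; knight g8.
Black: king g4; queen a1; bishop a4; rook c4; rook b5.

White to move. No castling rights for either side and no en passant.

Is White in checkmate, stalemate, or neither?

White to move; white king on a3.
In check: yes, from the black queen on a1.
King squares — a2: attacked by Qa1; b2: attacked by Qa1; b3: attacked by Ba4; a4: attacked by Qa1; b4: own pawn.
Legal moves for White: none.
In check with no legal moves → checkmate.

checkmate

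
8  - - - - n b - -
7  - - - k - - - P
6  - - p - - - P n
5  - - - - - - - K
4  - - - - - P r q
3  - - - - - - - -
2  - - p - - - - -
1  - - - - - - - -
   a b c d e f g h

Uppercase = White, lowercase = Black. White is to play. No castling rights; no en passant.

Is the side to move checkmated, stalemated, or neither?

checkmate

White to move; white king on h5.
In check: yes, from the black queen on h4.
King squares — g4: attacked by Qh4; h4: attacked by Rg4; g5: attacked by Rg4; g6: own pawn; h6: attacked by Qh4.
Legal moves for White: none.
In check with no legal moves → checkmate.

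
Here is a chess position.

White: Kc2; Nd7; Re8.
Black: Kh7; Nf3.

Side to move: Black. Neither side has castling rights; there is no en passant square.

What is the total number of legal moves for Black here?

11

Black to move; king on h7.
In check: no.
Legal moves: Kg7, Kh6, Kg6, Ng5, Ne5, Nh4, Nd4+, Nh2, Nd2, Ng1, Ne1+.
Count: 11.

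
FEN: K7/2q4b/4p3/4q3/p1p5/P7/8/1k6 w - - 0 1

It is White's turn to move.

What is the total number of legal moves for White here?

0

White to move; king on a8.
In check: no.
Legal moves: none.
Count: 0.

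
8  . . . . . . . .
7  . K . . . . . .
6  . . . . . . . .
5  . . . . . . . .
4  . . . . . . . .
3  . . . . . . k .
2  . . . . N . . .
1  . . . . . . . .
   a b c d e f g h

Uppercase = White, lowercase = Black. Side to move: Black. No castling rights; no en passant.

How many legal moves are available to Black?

Black to move; king on g3.
In check: yes, from the white knight on e2.
Legal moves: Kh4, Kg4, Kh3, Kf3, Kh2, Kg2, Kf2.
Count: 7.

7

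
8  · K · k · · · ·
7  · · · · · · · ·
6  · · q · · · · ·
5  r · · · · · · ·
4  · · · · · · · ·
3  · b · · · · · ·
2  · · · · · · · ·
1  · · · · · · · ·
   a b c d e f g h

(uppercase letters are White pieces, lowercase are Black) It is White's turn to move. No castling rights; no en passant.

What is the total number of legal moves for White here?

0

White to move; king on b8.
In check: no.
Legal moves: none.
Count: 0.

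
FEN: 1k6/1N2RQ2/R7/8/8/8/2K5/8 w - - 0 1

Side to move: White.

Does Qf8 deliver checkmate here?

yes

After Qf8: black king on b8; in check: yes, from the white queen on f8.
King squares — a7: attacked by Ra6; b7: attacked by Re7; c7: attacked by Re7; a8: attacked by Ra6; c8: attacked by Qf8.
Black has no legal moves → checkmate.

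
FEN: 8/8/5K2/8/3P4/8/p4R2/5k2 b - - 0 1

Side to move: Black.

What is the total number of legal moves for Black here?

Black to move; king on f1.
In check: yes, from the white rook on f2.
Legal moves: Kxf2, Kg1, Ke1.
Count: 3.

3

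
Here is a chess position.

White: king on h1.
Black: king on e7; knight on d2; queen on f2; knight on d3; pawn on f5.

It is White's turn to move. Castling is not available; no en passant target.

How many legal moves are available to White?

White to move; king on h1.
In check: no.
Legal moves: none.
Count: 0.

0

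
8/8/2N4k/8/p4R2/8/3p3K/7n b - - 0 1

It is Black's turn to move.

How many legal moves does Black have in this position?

12

Black to move; king on h6.
In check: no.
Legal moves: Kh7, Kg7, Kg6, Kh5, Kg5, Ng3, Nf2, a3, d1=Q, d1=R, d1=B, d1=N.
Count: 12.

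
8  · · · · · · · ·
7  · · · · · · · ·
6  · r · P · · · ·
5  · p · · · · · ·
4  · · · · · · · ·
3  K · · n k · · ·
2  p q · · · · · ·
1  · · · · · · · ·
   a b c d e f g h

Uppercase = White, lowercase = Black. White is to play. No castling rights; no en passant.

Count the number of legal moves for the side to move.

White to move; king on a3.
In check: yes, from the black queen on b2.
Legal moves: none.
Count: 0.

0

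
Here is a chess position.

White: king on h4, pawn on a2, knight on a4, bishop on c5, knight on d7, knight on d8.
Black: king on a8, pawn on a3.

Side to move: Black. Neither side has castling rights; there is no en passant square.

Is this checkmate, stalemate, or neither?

Black to move; black king on a8.
In check: no.
King squares — a7: attacked by Bc5; b7: attacked by Nd8; b8: attacked by Nd7.
Legal moves for Black: none.
Not in check and no legal moves → stalemate.

stalemate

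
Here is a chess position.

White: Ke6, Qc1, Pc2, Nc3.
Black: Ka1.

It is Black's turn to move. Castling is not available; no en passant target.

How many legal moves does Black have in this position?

Black to move; king on a1.
In check: yes, from the white queen on c1.
Legal moves: none.
Count: 0.

0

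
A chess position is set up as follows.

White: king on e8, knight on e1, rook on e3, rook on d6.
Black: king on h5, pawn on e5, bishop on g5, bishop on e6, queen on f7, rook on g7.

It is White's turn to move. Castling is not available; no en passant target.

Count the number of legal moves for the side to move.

White to move; king on e8.
In check: yes, from the black queen on f7.
Legal moves: none.
Count: 0.

0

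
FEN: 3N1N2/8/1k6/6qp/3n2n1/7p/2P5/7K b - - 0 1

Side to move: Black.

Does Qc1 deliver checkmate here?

After Qc1: white king on h1; in check: yes, from the black queen on c1.
King squares — g1: attacked by Qc1; g2: attacked by Ph3; h2: attacked by Ng4.
White has no legal moves → checkmate.

yes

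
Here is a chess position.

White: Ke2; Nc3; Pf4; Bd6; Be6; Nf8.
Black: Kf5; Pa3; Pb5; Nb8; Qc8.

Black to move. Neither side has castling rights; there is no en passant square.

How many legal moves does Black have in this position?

2

Black to move; king on f5.
In check: yes, from the white bishop on e6.
Legal moves: Kf6, Qxe6+.
Count: 2.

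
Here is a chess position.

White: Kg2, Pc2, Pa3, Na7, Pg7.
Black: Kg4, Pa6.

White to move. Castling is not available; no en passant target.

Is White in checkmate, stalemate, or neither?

neither

White to move; white king on g2.
In check: no.
Legal moves for White: Nc8, Nc6, Nb5, Kh2, Kf2, Kh1, Kg1, Kf1, g8=Q+, g8=R+, g8=B, g8=N, a4, c3, c4.
White has 15 legal moves and is not in check → neither.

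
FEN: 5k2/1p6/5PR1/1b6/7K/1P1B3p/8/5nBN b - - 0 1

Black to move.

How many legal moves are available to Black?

15

Black to move; king on f8.
In check: no.
Legal moves: Ke8, Kf7, Be8, Bd7, Bc6, Ba6, Bc4, Ba4, Bxd3, Ng3, Ne3, Nh2, Nd2, b6, h2.
Count: 15.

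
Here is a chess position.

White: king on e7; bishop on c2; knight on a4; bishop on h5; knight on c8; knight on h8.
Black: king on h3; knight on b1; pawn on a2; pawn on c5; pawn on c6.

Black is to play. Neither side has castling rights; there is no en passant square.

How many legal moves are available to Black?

Black to move; king on h3.
In check: no.
Legal moves: Kh4, Kg3, Kh2, Kg2, Nc3, Na3, Nd2, c4, a1=Q, a1=R, a1=B, a1=N.
Count: 12.

12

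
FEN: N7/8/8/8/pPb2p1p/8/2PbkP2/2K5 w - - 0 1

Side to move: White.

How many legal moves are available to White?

White to move; king on c1.
In check: yes, from the black bishop on d2.
Legal moves: Kb2, Kb1.
Count: 2.

2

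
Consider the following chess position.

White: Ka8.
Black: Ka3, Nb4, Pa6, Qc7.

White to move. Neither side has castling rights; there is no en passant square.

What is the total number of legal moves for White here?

White to move; king on a8.
In check: no.
Legal moves: none.
Count: 0.

0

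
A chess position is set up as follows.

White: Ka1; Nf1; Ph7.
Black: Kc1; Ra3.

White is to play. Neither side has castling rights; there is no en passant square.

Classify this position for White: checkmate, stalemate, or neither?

checkmate

White to move; white king on a1.
In check: yes, from the black rook on a3.
King squares — b1: attacked by Kc1; a2: attacked by Ra3; b2: attacked by Kc1.
Legal moves for White: none.
In check with no legal moves → checkmate.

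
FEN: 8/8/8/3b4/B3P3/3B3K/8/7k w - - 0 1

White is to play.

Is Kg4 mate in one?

no

After Kg4: black king on h1; in check: no.
Black is not in check, so this cannot be checkmate.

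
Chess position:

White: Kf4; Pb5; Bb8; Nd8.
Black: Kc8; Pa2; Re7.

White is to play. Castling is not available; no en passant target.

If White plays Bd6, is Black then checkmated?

no

After Bd6: black king on c8; in check: no.
Black is not in check, so this cannot be checkmate.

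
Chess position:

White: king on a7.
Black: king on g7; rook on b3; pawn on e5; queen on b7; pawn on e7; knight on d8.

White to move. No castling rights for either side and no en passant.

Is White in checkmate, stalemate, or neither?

White to move; white king on a7.
In check: yes, from the black queen on b7.
King squares — a6: attacked by Qb7; b6: attacked by Rb3; b7: attacked by Rb3; a8: attacked by Qb7; b8: attacked by Qb7.
Legal moves for White: none.
In check with no legal moves → checkmate.

checkmate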